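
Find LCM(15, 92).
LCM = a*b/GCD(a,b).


GCD(15, 92) = 1
LCM = 15*92/1 = 1380/1 = 1380

LCM = 1380


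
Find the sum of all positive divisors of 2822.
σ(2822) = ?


Divisors of 2822: 1, 2, 17, 34, 83, 166, 1411, 2822
Sum = 1 + 2 + 17 + 34 + 83 + 166 + 1411 + 2822 = 4536

σ(2822) = 4536


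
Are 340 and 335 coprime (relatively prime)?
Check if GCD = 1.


Euclidean algorithm:
340 = 1 * 335 + 5
335 = 67 * 5 + 0
GCD(340, 335) = 5

No, not coprime (GCD = 5)


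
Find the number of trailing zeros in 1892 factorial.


floor(1892/5) = 378
floor(1892/25) = 75
floor(1892/125) = 15
floor(1892/625) = 3
Total = 471

471 trailing zeros


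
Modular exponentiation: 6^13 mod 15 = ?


6^1 mod 15 = 6
6^2 mod 15 = 6
6^3 mod 15 = 6
6^4 mod 15 = 6
6^5 mod 15 = 6
6^6 mod 15 = 6
6^7 mod 15 = 6
6^8 mod 15 = 6
6^9 mod 15 = 6
6^10 mod 15 = 6
6^11 mod 15 = 6
6^12 mod 15 = 6
6^13 mod 15 = 6


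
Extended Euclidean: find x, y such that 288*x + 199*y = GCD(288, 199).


Tabular extended Euclidean (each row: r = 288*s + 199*t):
r=288, s=1, t=0
r=199, s=0, t=1
q=1: r=89, s=1, t=-1   [288*(1) + 199*(-1) = 89]
q=2: r=21, s=-2, t=3   [288*(-2) + 199*(3) = 21]
q=4: r=5, s=9, t=-13   [288*(9) + 199*(-13) = 5]
q=4: r=1, s=-38, t=55   [288*(-38) + 199*(55) = 1]
q=5: r=0, s=199, t=-288   [288*(199) + 199*(-288) = 0]
GCD = 1; from the row with r=1: x=-38, y=55
Check: 288*(-38) + 199*(55) = -10944 + 10945 = 1

GCD = 1, x = -38, y = 55


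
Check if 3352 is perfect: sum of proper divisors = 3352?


Proper divisors of 3352: 1, 2, 4, 8, 419, 838, 1676
Sum = 1 + 2 + 4 + 8 + 419 + 838 + 1676 = 2948

No, 3352 is not perfect (2948 ≠ 3352)


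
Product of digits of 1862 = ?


1 × 8 × 6 × 2 = 96


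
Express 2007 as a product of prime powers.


2007 / 3 = 669
669 / 3 = 223
223 / 223 = 1
2007 = 3^2 × 223


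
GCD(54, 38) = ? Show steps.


54 = 1 * 38 + 16
38 = 2 * 16 + 6
16 = 2 * 6 + 4
6 = 1 * 4 + 2
4 = 2 * 2 + 0
GCD = 2


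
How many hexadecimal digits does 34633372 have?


34633372 in base 16 = 210769C
Number of digits = 7

7 digits (base 16)


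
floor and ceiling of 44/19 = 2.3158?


44/19 = 2.3158
floor = 2
ceil = 3

floor = 2, ceil = 3


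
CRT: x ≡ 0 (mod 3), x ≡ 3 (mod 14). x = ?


M = 3*14 = 42
M1 = M/3 = 14, M2 = M/14 = 3
M1^(-1) mod 3 = 2, M2^(-1) mod 14 = 5
x = 0*14*2 + 3*3*5 = 45
45 mod 42 = 3
Check: 3 mod 3 = 0 ✓, 3 mod 14 = 3 ✓

x ≡ 3 (mod 42)


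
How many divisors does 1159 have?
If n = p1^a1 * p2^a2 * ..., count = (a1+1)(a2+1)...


1159 = 19^1 × 61^1
d(1159) = (1+1) × (1+1) = 4

4 divisors


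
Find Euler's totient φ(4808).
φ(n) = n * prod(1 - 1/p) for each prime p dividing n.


4808 = 2^3 × 601
Prime factors: 2, 601
φ(4808) = 4808 × (1-1/2) × (1-1/601)
= 4808 × 1/2 × 600/601 = 2400

φ(4808) = 2400


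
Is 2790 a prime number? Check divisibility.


2790 / 2 = 1395 (exact division)
2790 is NOT prime.

No, 2790 is not prime


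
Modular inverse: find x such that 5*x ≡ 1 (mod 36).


Use the extended Euclidean algorithm on (36, 5); each row r = 36*s + 5*t:
r=36, s=1, t=0
r=5, s=0, t=1
q=7: r=1, s=1, t=-7   [36*(1) + 5*(-7) = 1]
q=5: r=0, s=-5, t=36   [36*(-5) + 5*(36) = 0]
GCD = 1 with t = -7, so 5*(-7) ≡ 1 (mod 36)
Inverse = -7 mod 36 = 29
Check: 5 * 29 = 145 ≡ 1 (mod 36)

5^(-1) ≡ 29 (mod 36)


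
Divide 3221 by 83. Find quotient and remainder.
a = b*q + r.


3221 = 83 * 38 + 67
Check: 3154 + 67 = 3221

q = 38, r = 67


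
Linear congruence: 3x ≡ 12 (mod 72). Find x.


GCD(3, 72) = 3 divides 12
Divide: 1x ≡ 4 (mod 24)
x ≡ 4 (mod 24)


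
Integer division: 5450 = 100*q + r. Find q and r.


5450 = 100 * 54 + 50
Check: 5400 + 50 = 5450

q = 54, r = 50


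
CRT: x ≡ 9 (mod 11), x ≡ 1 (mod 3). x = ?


M = 11*3 = 33
M1 = M/11 = 3, M2 = M/3 = 11
M1^(-1) mod 11 = 4, M2^(-1) mod 3 = 2
x = 9*3*4 + 1*11*2 = 130
130 mod 33 = 31
Check: 31 mod 11 = 9 ✓, 31 mod 3 = 1 ✓

x ≡ 31 (mod 33)


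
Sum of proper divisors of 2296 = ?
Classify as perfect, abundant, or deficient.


Proper divisors: 1, 2, 4, 7, 8, 14, 28, 41, 56, 82, 164, 287, 328, 574, 1148
Sum = 1 + 2 + 4 + 7 + 8 + 14 + 28 + 41 + 56 + 82 + 164 + 287 + 328 + 574 + 1148 = 2744
2744 > 2296 → abundant

s(2296) = 2744 (abundant)


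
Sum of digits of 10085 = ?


1 + 0 + 0 + 8 + 5 = 14


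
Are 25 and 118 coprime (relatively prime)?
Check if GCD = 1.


Euclidean algorithm:
118 = 4 * 25 + 18
25 = 1 * 18 + 7
18 = 2 * 7 + 4
7 = 1 * 4 + 3
4 = 1 * 3 + 1
3 = 3 * 1 + 0
GCD(25, 118) = 1

Yes, coprime (GCD = 1)


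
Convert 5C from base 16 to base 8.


5C (base 16) = 92 (decimal)
92 (decimal) = 134 (base 8)


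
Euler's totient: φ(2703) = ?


2703 = 3 × 17 × 53
Prime factors: 3, 17, 53
φ(2703) = 2703 × (1-1/3) × (1-1/17) × (1-1/53)
= 2703 × 2/3 × 16/17 × 52/53 = 1664

φ(2703) = 1664


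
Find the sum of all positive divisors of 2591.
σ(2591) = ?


Divisors of 2591: 1, 2591
Sum = 1 + 2591 = 2592

σ(2591) = 2592


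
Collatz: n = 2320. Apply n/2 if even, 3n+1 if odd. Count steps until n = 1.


2320 → 1160 → 580 → 290 → 145 → 436 → 218 → 109 → 328 → 164 → 82 → 41 → 124 → 62 → 31 → 94 → 47 → 142 → 71 → 214 → 107 → 322 → 161 → 484 → 242 → 121 → 364 → 182 → 91 → 274 → 137 → 412 → 206 → 103 → 310 → 155 → 466 → 233 → 700 → 350 → 175 → 526 → 263 → 790 → 395 → 1186 → 593 → 1780 → 890 → 445 → 1336 → 668 → 334 → 167 → 502 → 251 → 754 → 377 → 1132 → 566 → 283 → 850 → 425 → 1276 → 638 → 319 → 958 → 479 → 1438 → 719 → 2158 → 1079 → 3238 → 1619 → 4858 → 2429 → 7288 → 3644 → 1822 → 911 → 2734 → 1367 → 4102 → 2051 → 6154 → 3077 → 9232 → 4616 → 2308 → 1154 → 577 → 1732 → 866 → 433 → 1300 → 650 → 325 → 976 → 488 → 244 → 122 → 61 → 184 → 92 → 46 → 23 → 70 → 35 → 106 → 53 → 160 → 80 → 40 → 20 → 10 → 5 → 16 → 8 → 4 → 2 → 1
Total steps = 120

120 steps


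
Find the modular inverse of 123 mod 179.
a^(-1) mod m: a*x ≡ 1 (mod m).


Use the extended Euclidean algorithm on (179, 123); each row r = 179*s + 123*t:
r=179, s=1, t=0
r=123, s=0, t=1
q=1: r=56, s=1, t=-1   [179*(1) + 123*(-1) = 56]
q=2: r=11, s=-2, t=3   [179*(-2) + 123*(3) = 11]
q=5: r=1, s=11, t=-16   [179*(11) + 123*(-16) = 1]
q=11: r=0, s=-123, t=179   [179*(-123) + 123*(179) = 0]
GCD = 1 with t = -16, so 123*(-16) ≡ 1 (mod 179)
Inverse = -16 mod 179 = 163
Check: 123 * 163 = 20049 ≡ 1 (mod 179)

123^(-1) ≡ 163 (mod 179)


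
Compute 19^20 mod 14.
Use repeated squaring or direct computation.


19^1 mod 14 = 5
19^2 mod 14 = 11
19^3 mod 14 = 13
19^4 mod 14 = 9
19^5 mod 14 = 3
19^6 mod 14 = 1
19^7 mod 14 = 5
19^8 mod 14 = 11
19^9 mod 14 = 13
19^10 mod 14 = 9
19^11 mod 14 = 3
19^12 mod 14 = 1
19^13 mod 14 = 5
19^14 mod 14 = 11
19^15 mod 14 = 13
19^16 mod 14 = 9
19^17 mod 14 = 3
19^18 mod 14 = 1
19^19 mod 14 = 5
19^20 mod 14 = 11


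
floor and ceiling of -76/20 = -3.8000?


-76/20 = -3.8000
floor = -4
ceil = -3

floor = -4, ceil = -3


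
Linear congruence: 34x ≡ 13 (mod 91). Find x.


GCD(34, 91) = 1, unique solution
a^(-1) mod 91 = 83
x = 83 * 13 mod 91 = 78

x ≡ 78 (mod 91)


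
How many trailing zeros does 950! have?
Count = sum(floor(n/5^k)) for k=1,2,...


floor(950/5) = 190
floor(950/25) = 38
floor(950/125) = 7
floor(950/625) = 1
Total = 236

236 trailing zeros


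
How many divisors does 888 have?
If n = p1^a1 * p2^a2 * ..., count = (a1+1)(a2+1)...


888 = 2^3 × 3^1 × 37^1
d(888) = (3+1) × (1+1) × (1+1) = 16

16 divisors


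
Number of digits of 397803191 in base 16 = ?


397803191 in base 16 = 17B5FEB7
Number of digits = 8

8 digits (base 16)


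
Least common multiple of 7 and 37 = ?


GCD(7, 37) = 1
LCM = 7*37/1 = 259/1 = 259

LCM = 259


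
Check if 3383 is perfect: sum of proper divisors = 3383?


Proper divisors of 3383: 1, 17, 199
Sum = 1 + 17 + 199 = 217

No, 3383 is not perfect (217 ≠ 3383)


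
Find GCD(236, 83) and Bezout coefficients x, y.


Tabular extended Euclidean (each row: r = 236*s + 83*t):
r=236, s=1, t=0
r=83, s=0, t=1
q=2: r=70, s=1, t=-2   [236*(1) + 83*(-2) = 70]
q=1: r=13, s=-1, t=3   [236*(-1) + 83*(3) = 13]
q=5: r=5, s=6, t=-17   [236*(6) + 83*(-17) = 5]
q=2: r=3, s=-13, t=37   [236*(-13) + 83*(37) = 3]
q=1: r=2, s=19, t=-54   [236*(19) + 83*(-54) = 2]
q=1: r=1, s=-32, t=91   [236*(-32) + 83*(91) = 1]
q=2: r=0, s=83, t=-236   [236*(83) + 83*(-236) = 0]
GCD = 1; from the row with r=1: x=-32, y=91
Check: 236*(-32) + 83*(91) = -7552 + 7553 = 1

GCD = 1, x = -32, y = 91


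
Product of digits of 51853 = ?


5 × 1 × 8 × 5 × 3 = 600


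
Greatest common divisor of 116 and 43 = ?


116 = 2 * 43 + 30
43 = 1 * 30 + 13
30 = 2 * 13 + 4
13 = 3 * 4 + 1
4 = 4 * 1 + 0
GCD = 1


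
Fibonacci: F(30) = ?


Sequence: 1, 1, 2, 3, 5, 8, 13, 21, 34, 55, 89, 144, 233, 377, 610, 987, 1597, 2584, 4181, 6765, 10946, 17711, 28657, 46368, 75025, 121393, 196418, 317811, 514229, 832040
F(30) = 832040


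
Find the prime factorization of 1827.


1827 / 3 = 609
609 / 3 = 203
203 / 7 = 29
29 / 29 = 1
1827 = 3^2 × 7 × 29


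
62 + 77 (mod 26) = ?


62 + 77 = 139
139 mod 26 = 9


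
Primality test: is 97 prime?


Check divisors up to sqrt(97) = 9.8489
No divisors found.
97 is prime.

Yes, 97 is prime


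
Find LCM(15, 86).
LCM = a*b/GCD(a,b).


GCD(15, 86) = 1
LCM = 15*86/1 = 1290/1 = 1290

LCM = 1290


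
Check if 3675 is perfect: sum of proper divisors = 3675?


Proper divisors of 3675: 1, 3, 5, 7, 15, 21, 25, 35, 49, 75, 105, 147, 175, 245, 525, 735, 1225
Sum = 1 + 3 + 5 + 7 + 15 + 21 + 25 + 35 + 49 + 75 + 105 + 147 + 175 + 245 + 525 + 735 + 1225 = 3393

No, 3675 is not perfect (3393 ≠ 3675)


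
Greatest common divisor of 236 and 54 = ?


236 = 4 * 54 + 20
54 = 2 * 20 + 14
20 = 1 * 14 + 6
14 = 2 * 6 + 2
6 = 3 * 2 + 0
GCD = 2


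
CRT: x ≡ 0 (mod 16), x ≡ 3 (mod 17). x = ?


M = 16*17 = 272
M1 = M/16 = 17, M2 = M/17 = 16
M1^(-1) mod 16 = 1, M2^(-1) mod 17 = 16
x = 0*17*1 + 3*16*16 = 768
768 mod 272 = 224
Check: 224 mod 16 = 0 ✓, 224 mod 17 = 3 ✓

x ≡ 224 (mod 272)


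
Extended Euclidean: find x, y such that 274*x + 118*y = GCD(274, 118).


Tabular extended Euclidean (each row: r = 274*s + 118*t):
r=274, s=1, t=0
r=118, s=0, t=1
q=2: r=38, s=1, t=-2   [274*(1) + 118*(-2) = 38]
q=3: r=4, s=-3, t=7   [274*(-3) + 118*(7) = 4]
q=9: r=2, s=28, t=-65   [274*(28) + 118*(-65) = 2]
q=2: r=0, s=-59, t=137   [274*(-59) + 118*(137) = 0]
GCD = 2; from the row with r=2: x=28, y=-65
Check: 274*(28) + 118*(-65) = 7672 - 7670 = 2

GCD = 2, x = 28, y = -65


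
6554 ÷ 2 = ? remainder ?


6554 = 2 * 3277 + 0
Check: 6554 + 0 = 6554

q = 3277, r = 0


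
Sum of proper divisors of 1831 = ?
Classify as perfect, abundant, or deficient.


Proper divisors: 1
Sum = 1 = 1
1 < 1831 → deficient

s(1831) = 1 (deficient)


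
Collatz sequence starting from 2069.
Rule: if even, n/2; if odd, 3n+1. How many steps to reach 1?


2069 → 6208 → 3104 → 1552 → 776 → 388 → 194 → 97 → 292 → 146 → 73 → 220 → 110 → 55 → 166 → 83 → 250 → 125 → 376 → 188 → 94 → 47 → 142 → 71 → 214 → 107 → 322 → 161 → 484 → 242 → 121 → 364 → 182 → 91 → 274 → 137 → 412 → 206 → 103 → 310 → 155 → 466 → 233 → 700 → 350 → 175 → 526 → 263 → 790 → 395 → 1186 → 593 → 1780 → 890 → 445 → 1336 → 668 → 334 → 167 → 502 → 251 → 754 → 377 → 1132 → 566 → 283 → 850 → 425 → 1276 → 638 → 319 → 958 → 479 → 1438 → 719 → 2158 → 1079 → 3238 → 1619 → 4858 → 2429 → 7288 → 3644 → 1822 → 911 → 2734 → 1367 → 4102 → 2051 → 6154 → 3077 → 9232 → 4616 → 2308 → 1154 → 577 → 1732 → 866 → 433 → 1300 → 650 → 325 → 976 → 488 → 244 → 122 → 61 → 184 → 92 → 46 → 23 → 70 → 35 → 106 → 53 → 160 → 80 → 40 → 20 → 10 → 5 → 16 → 8 → 4 → 2 → 1
Total steps = 125

125 steps


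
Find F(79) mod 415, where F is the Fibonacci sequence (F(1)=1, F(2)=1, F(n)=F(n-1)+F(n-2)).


F(k) mod 415 for k=1..79:
1, 1, 2, 3, 5, 8, 13, 21, 34, 55, 89, 144, 233, 377, 195, 157, 352, 94, 31, 125, 156, 281, 22, 303, 325, 213, 123, 336, 44, 380, 9, 389, 398, 372, 355, 312, 252, 149, 401, 135, 121, 256, 377, 218, 180, 398, 163, 146, 309, 40, 349, 389, 323, 297, 205, 87, 292, 379, 256, 220, 61, 281, 342, 208, 135, 343, 63, 406, 54, 45, 99, 144, 243, 387, 215, 187, 402, 174, 161
F(79) mod 415 = 161


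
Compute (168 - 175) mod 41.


168 - 175 = -7
-7 mod 41 = 34


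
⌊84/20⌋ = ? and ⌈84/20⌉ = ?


84/20 = 4.2000
floor = 4
ceil = 5

floor = 4, ceil = 5


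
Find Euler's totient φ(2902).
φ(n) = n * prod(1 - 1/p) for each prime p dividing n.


2902 = 2 × 1451
Prime factors: 2, 1451
φ(2902) = 2902 × (1-1/2) × (1-1/1451)
= 2902 × 1/2 × 1450/1451 = 1450

φ(2902) = 1450


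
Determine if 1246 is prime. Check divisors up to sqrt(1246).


1246 / 2 = 623 (exact division)
1246 is NOT prime.

No, 1246 is not prime


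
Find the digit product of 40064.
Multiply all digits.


4 × 0 × 0 × 6 × 4 = 0


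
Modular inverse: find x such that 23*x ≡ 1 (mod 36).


Use the extended Euclidean algorithm on (36, 23); each row r = 36*s + 23*t:
r=36, s=1, t=0
r=23, s=0, t=1
q=1: r=13, s=1, t=-1   [36*(1) + 23*(-1) = 13]
q=1: r=10, s=-1, t=2   [36*(-1) + 23*(2) = 10]
q=1: r=3, s=2, t=-3   [36*(2) + 23*(-3) = 3]
q=3: r=1, s=-7, t=11   [36*(-7) + 23*(11) = 1]
q=3: r=0, s=23, t=-36   [36*(23) + 23*(-36) = 0]
GCD = 1 with t = 11, so 23*(11) ≡ 1 (mod 36)
Inverse = 11 mod 36 = 11
Check: 23 * 11 = 253 ≡ 1 (mod 36)

23^(-1) ≡ 11 (mod 36)


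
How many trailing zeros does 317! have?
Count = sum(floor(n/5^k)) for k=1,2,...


floor(317/5) = 63
floor(317/25) = 12
floor(317/125) = 2
Total = 77

77 trailing zeros


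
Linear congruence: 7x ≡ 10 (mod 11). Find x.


GCD(7, 11) = 1, unique solution
a^(-1) mod 11 = 8
x = 8 * 10 mod 11 = 3

x ≡ 3 (mod 11)


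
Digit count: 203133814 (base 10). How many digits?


203133814 has 9 digits in base 10
floor(log10(203133814)) + 1 = floor(8.3078) + 1 = 9

9 digits (base 10)


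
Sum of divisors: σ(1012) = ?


Divisors of 1012: 1, 2, 4, 11, 22, 23, 44, 46, 92, 253, 506, 1012
Sum = 1 + 2 + 4 + 11 + 22 + 23 + 44 + 46 + 92 + 253 + 506 + 1012 = 2016

σ(1012) = 2016


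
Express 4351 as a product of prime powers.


4351 / 19 = 229
229 / 229 = 1
4351 = 19 × 229


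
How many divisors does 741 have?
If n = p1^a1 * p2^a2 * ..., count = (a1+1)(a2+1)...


741 = 3^1 × 13^1 × 19^1
d(741) = (1+1) × (1+1) × (1+1) = 8

8 divisors


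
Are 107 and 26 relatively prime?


Euclidean algorithm:
107 = 4 * 26 + 3
26 = 8 * 3 + 2
3 = 1 * 2 + 1
2 = 2 * 1 + 0
GCD(107, 26) = 1

Yes, coprime (GCD = 1)


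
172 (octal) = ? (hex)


172 (base 8) = 122 (decimal)
122 (decimal) = 7A (base 16)


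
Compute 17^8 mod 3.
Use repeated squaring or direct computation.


17^1 mod 3 = 2
17^2 mod 3 = 1
17^3 mod 3 = 2
17^4 mod 3 = 1
17^5 mod 3 = 2
17^6 mod 3 = 1
17^7 mod 3 = 2
17^8 mod 3 = 1


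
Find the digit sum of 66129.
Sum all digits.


6 + 6 + 1 + 2 + 9 = 24


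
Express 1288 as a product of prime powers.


1288 / 2 = 644
644 / 2 = 322
322 / 2 = 161
161 / 7 = 23
23 / 23 = 1
1288 = 2^3 × 7 × 23


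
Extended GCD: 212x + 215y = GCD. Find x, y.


Tabular extended Euclidean (each row: r = 212*s + 215*t):
r=212, s=1, t=0
r=215, s=0, t=1
q=0: r=212, s=1, t=0   [212*(1) + 215*(0) = 212]
q=1: r=3, s=-1, t=1   [212*(-1) + 215*(1) = 3]
q=70: r=2, s=71, t=-70   [212*(71) + 215*(-70) = 2]
q=1: r=1, s=-72, t=71   [212*(-72) + 215*(71) = 1]
q=2: r=0, s=215, t=-212   [212*(215) + 215*(-212) = 0]
GCD = 1; from the row with r=1: x=-72, y=71
Check: 212*(-72) + 215*(71) = -15264 + 15265 = 1

GCD = 1, x = -72, y = 71


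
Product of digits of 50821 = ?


5 × 0 × 8 × 2 × 1 = 0


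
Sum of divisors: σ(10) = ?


Divisors of 10: 1, 2, 5, 10
Sum = 1 + 2 + 5 + 10 = 18

σ(10) = 18


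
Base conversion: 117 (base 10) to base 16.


117 (base 10) = 117 (decimal)
117 (decimal) = 75 (base 16)


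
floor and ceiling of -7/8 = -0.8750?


-7/8 = -0.8750
floor = -1
ceil = 0

floor = -1, ceil = 0


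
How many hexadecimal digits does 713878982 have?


713878982 in base 16 = 2A8CEDC6
Number of digits = 8

8 digits (base 16)


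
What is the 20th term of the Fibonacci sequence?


Sequence: 1, 1, 2, 3, 5, 8, 13, 21, 34, 55, 89, 144, 233, 377, 610, 987, 1597, 2584, 4181, 6765
F(20) = 6765


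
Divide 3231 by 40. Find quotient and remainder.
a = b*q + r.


3231 = 40 * 80 + 31
Check: 3200 + 31 = 3231

q = 80, r = 31


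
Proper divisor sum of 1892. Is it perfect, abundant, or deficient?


Proper divisors: 1, 2, 4, 11, 22, 43, 44, 86, 172, 473, 946
Sum = 1 + 2 + 4 + 11 + 22 + 43 + 44 + 86 + 172 + 473 + 946 = 1804
1804 < 1892 → deficient

s(1892) = 1804 (deficient)


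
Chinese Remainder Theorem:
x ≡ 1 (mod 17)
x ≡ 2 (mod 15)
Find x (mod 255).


M = 17*15 = 255
M1 = M/17 = 15, M2 = M/15 = 17
M1^(-1) mod 17 = 8, M2^(-1) mod 15 = 8
x = 1*15*8 + 2*17*8 = 392
392 mod 255 = 137
Check: 137 mod 17 = 1 ✓, 137 mod 15 = 2 ✓

x ≡ 137 (mod 255)


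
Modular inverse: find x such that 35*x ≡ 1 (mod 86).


Use the extended Euclidean algorithm on (86, 35); each row r = 86*s + 35*t:
r=86, s=1, t=0
r=35, s=0, t=1
q=2: r=16, s=1, t=-2   [86*(1) + 35*(-2) = 16]
q=2: r=3, s=-2, t=5   [86*(-2) + 35*(5) = 3]
q=5: r=1, s=11, t=-27   [86*(11) + 35*(-27) = 1]
q=3: r=0, s=-35, t=86   [86*(-35) + 35*(86) = 0]
GCD = 1 with t = -27, so 35*(-27) ≡ 1 (mod 86)
Inverse = -27 mod 86 = 59
Check: 35 * 59 = 2065 ≡ 1 (mod 86)

35^(-1) ≡ 59 (mod 86)


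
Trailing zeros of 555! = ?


floor(555/5) = 111
floor(555/25) = 22
floor(555/125) = 4
Total = 137

137 trailing zeros


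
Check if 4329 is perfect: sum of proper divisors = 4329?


Proper divisors of 4329: 1, 3, 9, 13, 37, 39, 111, 117, 333, 481, 1443
Sum = 1 + 3 + 9 + 13 + 37 + 39 + 111 + 117 + 333 + 481 + 1443 = 2587

No, 4329 is not perfect (2587 ≠ 4329)


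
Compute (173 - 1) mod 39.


173 - 1 = 172
172 mod 39 = 16


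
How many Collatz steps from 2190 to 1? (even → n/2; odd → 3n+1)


2190 → 1095 → 3286 → 1643 → 4930 → 2465 → 7396 → 3698 → 1849 → 5548 → 2774 → 1387 → 4162 → 2081 → 6244 → 3122 → 1561 → 4684 → 2342 → 1171 → 3514 → 1757 → 5272 → 2636 → 1318 → 659 → 1978 → 989 → 2968 → 1484 → 742 → 371 → 1114 → 557 → 1672 → 836 → 418 → 209 → 628 → 314 → 157 → 472 → 236 → 118 → 59 → 178 → 89 → 268 → 134 → 67 → 202 → 101 → 304 → 152 → 76 → 38 → 19 → 58 → 29 → 88 → 44 → 22 → 11 → 34 → 17 → 52 → 26 → 13 → 40 → 20 → 10 → 5 → 16 → 8 → 4 → 2 → 1
Total steps = 76

76 steps


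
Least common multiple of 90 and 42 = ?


GCD(90, 42) = 6
LCM = 90*42/6 = 3780/6 = 630

LCM = 630


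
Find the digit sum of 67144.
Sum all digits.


6 + 7 + 1 + 4 + 4 = 22


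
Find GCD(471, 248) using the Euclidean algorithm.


471 = 1 * 248 + 223
248 = 1 * 223 + 25
223 = 8 * 25 + 23
25 = 1 * 23 + 2
23 = 11 * 2 + 1
2 = 2 * 1 + 0
GCD = 1


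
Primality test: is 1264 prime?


1264 / 2 = 632 (exact division)
1264 is NOT prime.

No, 1264 is not prime


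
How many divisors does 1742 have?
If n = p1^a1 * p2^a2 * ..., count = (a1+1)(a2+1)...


1742 = 2^1 × 13^1 × 67^1
d(1742) = (1+1) × (1+1) × (1+1) = 8

8 divisors


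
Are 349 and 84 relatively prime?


Euclidean algorithm:
349 = 4 * 84 + 13
84 = 6 * 13 + 6
13 = 2 * 6 + 1
6 = 6 * 1 + 0
GCD(349, 84) = 1

Yes, coprime (GCD = 1)


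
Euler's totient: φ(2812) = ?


2812 = 2^2 × 19 × 37
Prime factors: 2, 19, 37
φ(2812) = 2812 × (1-1/2) × (1-1/19) × (1-1/37)
= 2812 × 1/2 × 18/19 × 36/37 = 1296

φ(2812) = 1296


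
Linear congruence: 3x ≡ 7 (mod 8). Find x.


GCD(3, 8) = 1, unique solution
a^(-1) mod 8 = 3
x = 3 * 7 mod 8 = 5

x ≡ 5 (mod 8)


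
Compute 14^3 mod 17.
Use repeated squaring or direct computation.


14^1 mod 17 = 14
14^2 mod 17 = 9
14^3 mod 17 = 7


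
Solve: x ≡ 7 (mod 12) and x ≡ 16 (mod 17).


M = 12*17 = 204
M1 = M/12 = 17, M2 = M/17 = 12
M1^(-1) mod 12 = 5, M2^(-1) mod 17 = 10
x = 7*17*5 + 16*12*10 = 2515
2515 mod 204 = 67
Check: 67 mod 12 = 7 ✓, 67 mod 17 = 16 ✓

x ≡ 67 (mod 204)


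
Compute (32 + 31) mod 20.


32 + 31 = 63
63 mod 20 = 3


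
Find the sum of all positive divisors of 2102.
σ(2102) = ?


Divisors of 2102: 1, 2, 1051, 2102
Sum = 1 + 2 + 1051 + 2102 = 3156

σ(2102) = 3156


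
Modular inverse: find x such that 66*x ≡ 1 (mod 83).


Use the extended Euclidean algorithm on (83, 66); each row r = 83*s + 66*t:
r=83, s=1, t=0
r=66, s=0, t=1
q=1: r=17, s=1, t=-1   [83*(1) + 66*(-1) = 17]
q=3: r=15, s=-3, t=4   [83*(-3) + 66*(4) = 15]
q=1: r=2, s=4, t=-5   [83*(4) + 66*(-5) = 2]
q=7: r=1, s=-31, t=39   [83*(-31) + 66*(39) = 1]
q=2: r=0, s=66, t=-83   [83*(66) + 66*(-83) = 0]
GCD = 1 with t = 39, so 66*(39) ≡ 1 (mod 83)
Inverse = 39 mod 83 = 39
Check: 66 * 39 = 2574 ≡ 1 (mod 83)

66^(-1) ≡ 39 (mod 83)


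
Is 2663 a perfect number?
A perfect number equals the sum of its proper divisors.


Proper divisors of 2663: 1
Sum = 1 = 1

No, 2663 is not perfect (1 ≠ 2663)


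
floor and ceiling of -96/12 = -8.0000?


-96/12 = -8.0000
floor = -8
ceil = -8

floor = -8, ceil = -8


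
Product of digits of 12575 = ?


1 × 2 × 5 × 7 × 5 = 350


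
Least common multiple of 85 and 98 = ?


GCD(85, 98) = 1
LCM = 85*98/1 = 8330/1 = 8330

LCM = 8330


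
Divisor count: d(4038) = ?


4038 = 2^1 × 3^1 × 673^1
d(4038) = (1+1) × (1+1) × (1+1) = 8

8 divisors


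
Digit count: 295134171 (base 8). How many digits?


295134171 in base 8 = 2145661733
Number of digits = 10

10 digits (base 8)


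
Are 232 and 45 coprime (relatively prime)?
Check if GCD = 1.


Euclidean algorithm:
232 = 5 * 45 + 7
45 = 6 * 7 + 3
7 = 2 * 3 + 1
3 = 3 * 1 + 0
GCD(232, 45) = 1

Yes, coprime (GCD = 1)


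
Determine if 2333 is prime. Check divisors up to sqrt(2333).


Check divisors up to sqrt(2333) = 48.3011
No divisors found.
2333 is prime.

Yes, 2333 is prime


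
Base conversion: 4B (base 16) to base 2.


4B (base 16) = 75 (decimal)
75 (decimal) = 1001011 (base 2)


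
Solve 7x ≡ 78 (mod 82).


GCD(7, 82) = 1, unique solution
a^(-1) mod 82 = 47
x = 47 * 78 mod 82 = 58

x ≡ 58 (mod 82)


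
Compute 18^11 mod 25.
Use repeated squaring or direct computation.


18^1 mod 25 = 18
18^2 mod 25 = 24
18^3 mod 25 = 7
18^4 mod 25 = 1
18^5 mod 25 = 18
18^6 mod 25 = 24
18^7 mod 25 = 7
18^8 mod 25 = 1
18^9 mod 25 = 18
18^10 mod 25 = 24
18^11 mod 25 = 7


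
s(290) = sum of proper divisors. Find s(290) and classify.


Proper divisors: 1, 2, 5, 10, 29, 58, 145
Sum = 1 + 2 + 5 + 10 + 29 + 58 + 145 = 250
250 < 290 → deficient

s(290) = 250 (deficient)


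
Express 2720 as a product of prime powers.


2720 / 2 = 1360
1360 / 2 = 680
680 / 2 = 340
340 / 2 = 170
170 / 2 = 85
85 / 5 = 17
17 / 17 = 1
2720 = 2^5 × 5 × 17


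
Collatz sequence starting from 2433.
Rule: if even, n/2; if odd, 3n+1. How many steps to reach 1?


2433 → 7300 → 3650 → 1825 → 5476 → 2738 → 1369 → 4108 → 2054 → 1027 → 3082 → 1541 → 4624 → 2312 → 1156 → 578 → 289 → 868 → 434 → 217 → 652 → 326 → 163 → 490 → 245 → 736 → 368 → 184 → 92 → 46 → 23 → 70 → 35 → 106 → 53 → 160 → 80 → 40 → 20 → 10 → 5 → 16 → 8 → 4 → 2 → 1
Total steps = 45

45 steps


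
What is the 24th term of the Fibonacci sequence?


Sequence: 1, 1, 2, 3, 5, 8, 13, 21, 34, 55, 89, 144, 233, 377, 610, 987, 1597, 2584, 4181, 6765, 10946, 17711, 28657, 46368
F(24) = 46368


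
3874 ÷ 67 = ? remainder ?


3874 = 67 * 57 + 55
Check: 3819 + 55 = 3874

q = 57, r = 55


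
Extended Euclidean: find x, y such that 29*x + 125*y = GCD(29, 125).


Tabular extended Euclidean (each row: r = 29*s + 125*t):
r=29, s=1, t=0
r=125, s=0, t=1
q=0: r=29, s=1, t=0   [29*(1) + 125*(0) = 29]
q=4: r=9, s=-4, t=1   [29*(-4) + 125*(1) = 9]
q=3: r=2, s=13, t=-3   [29*(13) + 125*(-3) = 2]
q=4: r=1, s=-56, t=13   [29*(-56) + 125*(13) = 1]
q=2: r=0, s=125, t=-29   [29*(125) + 125*(-29) = 0]
GCD = 1; from the row with r=1: x=-56, y=13
Check: 29*(-56) + 125*(13) = -1624 + 1625 = 1

GCD = 1, x = -56, y = 13


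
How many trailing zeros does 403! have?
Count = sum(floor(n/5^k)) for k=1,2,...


floor(403/5) = 80
floor(403/25) = 16
floor(403/125) = 3
Total = 99

99 trailing zeros


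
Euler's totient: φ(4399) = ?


4399 = 53 × 83
Prime factors: 53, 83
φ(4399) = 4399 × (1-1/53) × (1-1/83)
= 4399 × 52/53 × 82/83 = 4264

φ(4399) = 4264


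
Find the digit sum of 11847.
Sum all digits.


1 + 1 + 8 + 4 + 7 = 21


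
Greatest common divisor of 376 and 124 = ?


376 = 3 * 124 + 4
124 = 31 * 4 + 0
GCD = 4


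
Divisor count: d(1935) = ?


1935 = 3^2 × 5^1 × 43^1
d(1935) = (2+1) × (1+1) × (1+1) = 12

12 divisors


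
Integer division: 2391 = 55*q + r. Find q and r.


2391 = 55 * 43 + 26
Check: 2365 + 26 = 2391

q = 43, r = 26


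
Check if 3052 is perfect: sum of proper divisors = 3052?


Proper divisors of 3052: 1, 2, 4, 7, 14, 28, 109, 218, 436, 763, 1526
Sum = 1 + 2 + 4 + 7 + 14 + 28 + 109 + 218 + 436 + 763 + 1526 = 3108

No, 3052 is not perfect (3108 ≠ 3052)


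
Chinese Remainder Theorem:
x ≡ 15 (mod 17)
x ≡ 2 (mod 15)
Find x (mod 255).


M = 17*15 = 255
M1 = M/17 = 15, M2 = M/15 = 17
M1^(-1) mod 17 = 8, M2^(-1) mod 15 = 8
x = 15*15*8 + 2*17*8 = 2072
2072 mod 255 = 32
Check: 32 mod 17 = 15 ✓, 32 mod 15 = 2 ✓

x ≡ 32 (mod 255)


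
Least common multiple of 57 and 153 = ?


GCD(57, 153) = 3
LCM = 57*153/3 = 8721/3 = 2907

LCM = 2907


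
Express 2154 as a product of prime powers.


2154 / 2 = 1077
1077 / 3 = 359
359 / 359 = 1
2154 = 2 × 3 × 359


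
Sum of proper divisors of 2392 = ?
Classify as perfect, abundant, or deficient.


Proper divisors: 1, 2, 4, 8, 13, 23, 26, 46, 52, 92, 104, 184, 299, 598, 1196
Sum = 1 + 2 + 4 + 8 + 13 + 23 + 26 + 46 + 52 + 92 + 104 + 184 + 299 + 598 + 1196 = 2648
2648 > 2392 → abundant

s(2392) = 2648 (abundant)


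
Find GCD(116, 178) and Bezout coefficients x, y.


Tabular extended Euclidean (each row: r = 116*s + 178*t):
r=116, s=1, t=0
r=178, s=0, t=1
q=0: r=116, s=1, t=0   [116*(1) + 178*(0) = 116]
q=1: r=62, s=-1, t=1   [116*(-1) + 178*(1) = 62]
q=1: r=54, s=2, t=-1   [116*(2) + 178*(-1) = 54]
q=1: r=8, s=-3, t=2   [116*(-3) + 178*(2) = 8]
q=6: r=6, s=20, t=-13   [116*(20) + 178*(-13) = 6]
q=1: r=2, s=-23, t=15   [116*(-23) + 178*(15) = 2]
q=3: r=0, s=89, t=-58   [116*(89) + 178*(-58) = 0]
GCD = 2; from the row with r=2: x=-23, y=15
Check: 116*(-23) + 178*(15) = -2668 + 2670 = 2

GCD = 2, x = -23, y = 15


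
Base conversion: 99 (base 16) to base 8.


99 (base 16) = 153 (decimal)
153 (decimal) = 231 (base 8)


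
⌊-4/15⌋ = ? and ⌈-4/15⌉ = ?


-4/15 = -0.2667
floor = -1
ceil = 0

floor = -1, ceil = 0


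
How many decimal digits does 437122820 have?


437122820 has 9 digits in base 10
floor(log10(437122820)) + 1 = floor(8.6406) + 1 = 9

9 digits (base 10)


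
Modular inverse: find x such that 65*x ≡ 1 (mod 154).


Use the extended Euclidean algorithm on (154, 65); each row r = 154*s + 65*t:
r=154, s=1, t=0
r=65, s=0, t=1
q=2: r=24, s=1, t=-2   [154*(1) + 65*(-2) = 24]
q=2: r=17, s=-2, t=5   [154*(-2) + 65*(5) = 17]
q=1: r=7, s=3, t=-7   [154*(3) + 65*(-7) = 7]
q=2: r=3, s=-8, t=19   [154*(-8) + 65*(19) = 3]
q=2: r=1, s=19, t=-45   [154*(19) + 65*(-45) = 1]
q=3: r=0, s=-65, t=154   [154*(-65) + 65*(154) = 0]
GCD = 1 with t = -45, so 65*(-45) ≡ 1 (mod 154)
Inverse = -45 mod 154 = 109
Check: 65 * 109 = 7085 ≡ 1 (mod 154)

65^(-1) ≡ 109 (mod 154)


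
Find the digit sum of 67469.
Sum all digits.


6 + 7 + 4 + 6 + 9 = 32


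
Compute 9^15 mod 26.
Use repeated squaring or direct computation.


9^1 mod 26 = 9
9^2 mod 26 = 3
9^3 mod 26 = 1
9^4 mod 26 = 9
9^5 mod 26 = 3
9^6 mod 26 = 1
9^7 mod 26 = 9
9^8 mod 26 = 3
9^9 mod 26 = 1
9^10 mod 26 = 9
9^11 mod 26 = 3
9^12 mod 26 = 1
9^13 mod 26 = 9
9^14 mod 26 = 3
9^15 mod 26 = 1


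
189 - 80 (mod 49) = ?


189 - 80 = 109
109 mod 49 = 11


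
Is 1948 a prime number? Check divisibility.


1948 / 2 = 974 (exact division)
1948 is NOT prime.

No, 1948 is not prime


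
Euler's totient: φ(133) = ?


133 = 7 × 19
Prime factors: 7, 19
φ(133) = 133 × (1-1/7) × (1-1/19)
= 133 × 6/7 × 18/19 = 108

φ(133) = 108


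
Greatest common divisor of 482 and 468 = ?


482 = 1 * 468 + 14
468 = 33 * 14 + 6
14 = 2 * 6 + 2
6 = 3 * 2 + 0
GCD = 2


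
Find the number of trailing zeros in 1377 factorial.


floor(1377/5) = 275
floor(1377/25) = 55
floor(1377/125) = 11
floor(1377/625) = 2
Total = 343

343 trailing zeros


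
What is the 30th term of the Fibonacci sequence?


Sequence: 1, 1, 2, 3, 5, 8, 13, 21, 34, 55, 89, 144, 233, 377, 610, 987, 1597, 2584, 4181, 6765, 10946, 17711, 28657, 46368, 75025, 121393, 196418, 317811, 514229, 832040
F(30) = 832040


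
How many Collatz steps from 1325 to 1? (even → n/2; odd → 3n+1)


1325 → 3976 → 1988 → 994 → 497 → 1492 → 746 → 373 → 1120 → 560 → 280 → 140 → 70 → 35 → 106 → 53 → 160 → 80 → 40 → 20 → 10 → 5 → 16 → 8 → 4 → 2 → 1
Total steps = 26

26 steps


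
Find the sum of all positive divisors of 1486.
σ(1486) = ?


Divisors of 1486: 1, 2, 743, 1486
Sum = 1 + 2 + 743 + 1486 = 2232

σ(1486) = 2232


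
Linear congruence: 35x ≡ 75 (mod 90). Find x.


GCD(35, 90) = 5 divides 75
Divide: 7x ≡ 15 (mod 18)
x ≡ 15 (mod 18)


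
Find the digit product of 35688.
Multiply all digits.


3 × 5 × 6 × 8 × 8 = 5760


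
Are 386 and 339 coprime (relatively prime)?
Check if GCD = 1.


Euclidean algorithm:
386 = 1 * 339 + 47
339 = 7 * 47 + 10
47 = 4 * 10 + 7
10 = 1 * 7 + 3
7 = 2 * 3 + 1
3 = 3 * 1 + 0
GCD(386, 339) = 1

Yes, coprime (GCD = 1)


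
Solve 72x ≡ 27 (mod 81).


GCD(72, 81) = 9 divides 27
Divide: 8x ≡ 3 (mod 9)
x ≡ 6 (mod 9)


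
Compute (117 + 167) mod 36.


117 + 167 = 284
284 mod 36 = 32


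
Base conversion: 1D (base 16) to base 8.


1D (base 16) = 29 (decimal)
29 (decimal) = 35 (base 8)


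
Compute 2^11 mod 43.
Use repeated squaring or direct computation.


2^1 mod 43 = 2
2^2 mod 43 = 4
2^3 mod 43 = 8
2^4 mod 43 = 16
2^5 mod 43 = 32
2^6 mod 43 = 21
2^7 mod 43 = 42
2^8 mod 43 = 41
2^9 mod 43 = 39
2^10 mod 43 = 35
2^11 mod 43 = 27


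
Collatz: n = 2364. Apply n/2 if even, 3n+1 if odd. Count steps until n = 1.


2364 → 1182 → 591 → 1774 → 887 → 2662 → 1331 → 3994 → 1997 → 5992 → 2996 → 1498 → 749 → 2248 → 1124 → 562 → 281 → 844 → 422 → 211 → 634 → 317 → 952 → 476 → 238 → 119 → 358 → 179 → 538 → 269 → 808 → 404 → 202 → 101 → 304 → 152 → 76 → 38 → 19 → 58 → 29 → 88 → 44 → 22 → 11 → 34 → 17 → 52 → 26 → 13 → 40 → 20 → 10 → 5 → 16 → 8 → 4 → 2 → 1
Total steps = 58

58 steps


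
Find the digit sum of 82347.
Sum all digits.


8 + 2 + 3 + 4 + 7 = 24


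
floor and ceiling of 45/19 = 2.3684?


45/19 = 2.3684
floor = 2
ceil = 3

floor = 2, ceil = 3


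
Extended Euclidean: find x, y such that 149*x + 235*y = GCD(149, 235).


Tabular extended Euclidean (each row: r = 149*s + 235*t):
r=149, s=1, t=0
r=235, s=0, t=1
q=0: r=149, s=1, t=0   [149*(1) + 235*(0) = 149]
q=1: r=86, s=-1, t=1   [149*(-1) + 235*(1) = 86]
q=1: r=63, s=2, t=-1   [149*(2) + 235*(-1) = 63]
q=1: r=23, s=-3, t=2   [149*(-3) + 235*(2) = 23]
q=2: r=17, s=8, t=-5   [149*(8) + 235*(-5) = 17]
q=1: r=6, s=-11, t=7   [149*(-11) + 235*(7) = 6]
q=2: r=5, s=30, t=-19   [149*(30) + 235*(-19) = 5]
q=1: r=1, s=-41, t=26   [149*(-41) + 235*(26) = 1]
q=5: r=0, s=235, t=-149   [149*(235) + 235*(-149) = 0]
GCD = 1; from the row with r=1: x=-41, y=26
Check: 149*(-41) + 235*(26) = -6109 + 6110 = 1

GCD = 1, x = -41, y = 26


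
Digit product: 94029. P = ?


9 × 4 × 0 × 2 × 9 = 0


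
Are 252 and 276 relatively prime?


Euclidean algorithm:
276 = 1 * 252 + 24
252 = 10 * 24 + 12
24 = 2 * 12 + 0
GCD(252, 276) = 12

No, not coprime (GCD = 12)


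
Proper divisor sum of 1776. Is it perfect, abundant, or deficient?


Proper divisors: 1, 2, 3, 4, 6, 8, 12, 16, 24, 37, 48, 74, 111, 148, 222, 296, 444, 592, 888
Sum = 1 + 2 + 3 + 4 + 6 + 8 + 12 + 16 + 24 + 37 + 48 + 74 + 111 + 148 + 222 + 296 + 444 + 592 + 888 = 2936
2936 > 1776 → abundant

s(1776) = 2936 (abundant)


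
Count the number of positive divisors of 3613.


3613 = 3613^1
d(3613) = (1+1) = 2

2 divisors


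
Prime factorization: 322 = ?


322 / 2 = 161
161 / 7 = 23
23 / 23 = 1
322 = 2 × 7 × 23


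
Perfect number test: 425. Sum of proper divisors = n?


Proper divisors of 425: 1, 5, 17, 25, 85
Sum = 1 + 5 + 17 + 25 + 85 = 133

No, 425 is not perfect (133 ≠ 425)


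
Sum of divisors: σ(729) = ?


Divisors of 729: 1, 3, 9, 27, 81, 243, 729
Sum = 1 + 3 + 9 + 27 + 81 + 243 + 729 = 1093

σ(729) = 1093


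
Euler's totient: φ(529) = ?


529 = 23^2
Prime factors: 23
φ(529) = 529 × (1-1/23)
= 529 × 22/23 = 506

φ(529) = 506


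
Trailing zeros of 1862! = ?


floor(1862/5) = 372
floor(1862/25) = 74
floor(1862/125) = 14
floor(1862/625) = 2
Total = 462

462 trailing zeros


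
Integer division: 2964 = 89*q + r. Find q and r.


2964 = 89 * 33 + 27
Check: 2937 + 27 = 2964

q = 33, r = 27


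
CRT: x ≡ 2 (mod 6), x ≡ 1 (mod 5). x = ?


M = 6*5 = 30
M1 = M/6 = 5, M2 = M/5 = 6
M1^(-1) mod 6 = 5, M2^(-1) mod 5 = 1
x = 2*5*5 + 1*6*1 = 56
56 mod 30 = 26
Check: 26 mod 6 = 2 ✓, 26 mod 5 = 1 ✓

x ≡ 26 (mod 30)


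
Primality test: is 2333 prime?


Check divisors up to sqrt(2333) = 48.3011
No divisors found.
2333 is prime.

Yes, 2333 is prime


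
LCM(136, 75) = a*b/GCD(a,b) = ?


GCD(136, 75) = 1
LCM = 136*75/1 = 10200/1 = 10200

LCM = 10200


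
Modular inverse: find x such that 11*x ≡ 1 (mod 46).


Use the extended Euclidean algorithm on (46, 11); each row r = 46*s + 11*t:
r=46, s=1, t=0
r=11, s=0, t=1
q=4: r=2, s=1, t=-4   [46*(1) + 11*(-4) = 2]
q=5: r=1, s=-5, t=21   [46*(-5) + 11*(21) = 1]
q=2: r=0, s=11, t=-46   [46*(11) + 11*(-46) = 0]
GCD = 1 with t = 21, so 11*(21) ≡ 1 (mod 46)
Inverse = 21 mod 46 = 21
Check: 11 * 21 = 231 ≡ 1 (mod 46)

11^(-1) ≡ 21 (mod 46)


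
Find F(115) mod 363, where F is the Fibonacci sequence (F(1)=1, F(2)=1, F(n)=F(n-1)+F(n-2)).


F(k) mod 363 for k=1..115:
1, 1, 2, 3, 5, 8, 13, 21, 34, 55, 89, 144, 233, 14, 247, 261, 145, 43, 188, 231, 56, 287, 343, 267, 247, 151, 35, 186, 221, 44, 265, 309, 211, 157, 5, 162, 167, 329, 133, 99, 232, 331, 200, 168, 5, 173, 178, 351, 166, 154, 320, 111, 68, 179, 247, 63, 310, 10, 320, 330, 287, 254, 178, 69, 247, 316, 200, 153, 353, 143, 133, 276, 46, 322, 5, 327, 332, 296, 265, 198, 100, 298, 35, 333, 5, 338, 343, 318, 298, 253, 188, 78, 266, 344, 247, 228, 112, 340, 89, 66, 155, 221, 13, 234, 247, 118, 2, 120, 122, 242, 1, 243, 244, 124, 5
F(115) mod 363 = 5


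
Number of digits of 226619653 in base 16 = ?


226619653 in base 16 = D81F105
Number of digits = 7

7 digits (base 16)


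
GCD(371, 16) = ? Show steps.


371 = 23 * 16 + 3
16 = 5 * 3 + 1
3 = 3 * 1 + 0
GCD = 1


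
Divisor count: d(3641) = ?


3641 = 11^1 × 331^1
d(3641) = (1+1) × (1+1) = 4

4 divisors


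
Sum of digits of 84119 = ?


8 + 4 + 1 + 1 + 9 = 23


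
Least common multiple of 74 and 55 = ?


GCD(74, 55) = 1
LCM = 74*55/1 = 4070/1 = 4070

LCM = 4070


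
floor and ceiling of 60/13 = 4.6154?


60/13 = 4.6154
floor = 4
ceil = 5

floor = 4, ceil = 5


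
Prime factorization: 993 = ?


993 / 3 = 331
331 / 331 = 1
993 = 3 × 331


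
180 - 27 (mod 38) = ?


180 - 27 = 153
153 mod 38 = 1


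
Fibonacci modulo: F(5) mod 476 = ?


F(k) mod 476 for k=1..5:
1, 1, 2, 3, 5
F(5) mod 476 = 5


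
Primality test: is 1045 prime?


1045 / 5 = 209 (exact division)
1045 is NOT prime.

No, 1045 is not prime


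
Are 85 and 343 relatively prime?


Euclidean algorithm:
343 = 4 * 85 + 3
85 = 28 * 3 + 1
3 = 3 * 1 + 0
GCD(85, 343) = 1

Yes, coprime (GCD = 1)


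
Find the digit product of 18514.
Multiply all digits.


1 × 8 × 5 × 1 × 4 = 160


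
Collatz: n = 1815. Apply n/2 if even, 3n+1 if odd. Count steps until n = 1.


1815 → 5446 → 2723 → 8170 → 4085 → 12256 → 6128 → 3064 → 1532 → 766 → 383 → 1150 → 575 → 1726 → 863 → 2590 → 1295 → 3886 → 1943 → 5830 → 2915 → 8746 → 4373 → 13120 → 6560 → 3280 → 1640 → 820 → 410 → 205 → 616 → 308 → 154 → 77 → 232 → 116 → 58 → 29 → 88 → 44 → 22 → 11 → 34 → 17 → 52 → 26 → 13 → 40 → 20 → 10 → 5 → 16 → 8 → 4 → 2 → 1
Total steps = 55

55 steps


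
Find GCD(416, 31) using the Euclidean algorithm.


416 = 13 * 31 + 13
31 = 2 * 13 + 5
13 = 2 * 5 + 3
5 = 1 * 3 + 2
3 = 1 * 2 + 1
2 = 2 * 1 + 0
GCD = 1


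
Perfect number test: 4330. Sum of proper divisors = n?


Proper divisors of 4330: 1, 2, 5, 10, 433, 866, 2165
Sum = 1 + 2 + 5 + 10 + 433 + 866 + 2165 = 3482

No, 4330 is not perfect (3482 ≠ 4330)


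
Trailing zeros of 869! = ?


floor(869/5) = 173
floor(869/25) = 34
floor(869/125) = 6
floor(869/625) = 1
Total = 214

214 trailing zeros


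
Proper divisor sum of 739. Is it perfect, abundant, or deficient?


Proper divisors: 1
Sum = 1 = 1
1 < 739 → deficient

s(739) = 1 (deficient)


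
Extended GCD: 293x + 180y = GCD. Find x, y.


Tabular extended Euclidean (each row: r = 293*s + 180*t):
r=293, s=1, t=0
r=180, s=0, t=1
q=1: r=113, s=1, t=-1   [293*(1) + 180*(-1) = 113]
q=1: r=67, s=-1, t=2   [293*(-1) + 180*(2) = 67]
q=1: r=46, s=2, t=-3   [293*(2) + 180*(-3) = 46]
q=1: r=21, s=-3, t=5   [293*(-3) + 180*(5) = 21]
q=2: r=4, s=8, t=-13   [293*(8) + 180*(-13) = 4]
q=5: r=1, s=-43, t=70   [293*(-43) + 180*(70) = 1]
q=4: r=0, s=180, t=-293   [293*(180) + 180*(-293) = 0]
GCD = 1; from the row with r=1: x=-43, y=70
Check: 293*(-43) + 180*(70) = -12599 + 12600 = 1

GCD = 1, x = -43, y = 70


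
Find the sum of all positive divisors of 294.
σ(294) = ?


Divisors of 294: 1, 2, 3, 6, 7, 14, 21, 42, 49, 98, 147, 294
Sum = 1 + 2 + 3 + 6 + 7 + 14 + 21 + 42 + 49 + 98 + 147 + 294 = 684

σ(294) = 684


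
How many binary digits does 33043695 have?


33043695 in base 2 = 1111110000011010011101111
Number of digits = 25

25 digits (base 2)


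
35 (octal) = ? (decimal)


35 (base 8) = 29 (decimal)
29 (decimal) = 29 (base 10)


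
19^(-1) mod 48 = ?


Use the extended Euclidean algorithm on (48, 19); each row r = 48*s + 19*t:
r=48, s=1, t=0
r=19, s=0, t=1
q=2: r=10, s=1, t=-2   [48*(1) + 19*(-2) = 10]
q=1: r=9, s=-1, t=3   [48*(-1) + 19*(3) = 9]
q=1: r=1, s=2, t=-5   [48*(2) + 19*(-5) = 1]
q=9: r=0, s=-19, t=48   [48*(-19) + 19*(48) = 0]
GCD = 1 with t = -5, so 19*(-5) ≡ 1 (mod 48)
Inverse = -5 mod 48 = 43
Check: 19 * 43 = 817 ≡ 1 (mod 48)

19^(-1) ≡ 43 (mod 48)


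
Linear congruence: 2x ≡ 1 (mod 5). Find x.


GCD(2, 5) = 1, unique solution
a^(-1) mod 5 = 3
x = 3 * 1 mod 5 = 3

x ≡ 3 (mod 5)
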